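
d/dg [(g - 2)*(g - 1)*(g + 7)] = 3*g^2 + 8*g - 19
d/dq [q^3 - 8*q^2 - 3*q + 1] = 3*q^2 - 16*q - 3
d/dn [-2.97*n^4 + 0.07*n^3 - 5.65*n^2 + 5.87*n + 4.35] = -11.88*n^3 + 0.21*n^2 - 11.3*n + 5.87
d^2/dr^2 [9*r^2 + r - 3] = 18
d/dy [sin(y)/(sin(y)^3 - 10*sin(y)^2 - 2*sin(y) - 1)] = (-2*sin(y)^3 + 10*sin(y)^2 - 1)*cos(y)/(sin(y)^3 - 10*sin(y)^2 - 2*sin(y) - 1)^2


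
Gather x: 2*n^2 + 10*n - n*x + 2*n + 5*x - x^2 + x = 2*n^2 + 12*n - x^2 + x*(6 - n)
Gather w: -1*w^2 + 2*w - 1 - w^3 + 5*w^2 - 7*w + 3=-w^3 + 4*w^2 - 5*w + 2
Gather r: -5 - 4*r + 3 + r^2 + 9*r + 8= r^2 + 5*r + 6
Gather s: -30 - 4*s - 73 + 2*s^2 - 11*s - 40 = 2*s^2 - 15*s - 143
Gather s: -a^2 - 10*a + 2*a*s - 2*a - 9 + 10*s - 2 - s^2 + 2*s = -a^2 - 12*a - s^2 + s*(2*a + 12) - 11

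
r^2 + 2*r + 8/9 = (r + 2/3)*(r + 4/3)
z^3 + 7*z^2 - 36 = (z - 2)*(z + 3)*(z + 6)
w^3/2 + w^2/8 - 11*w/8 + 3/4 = (w/2 + 1)*(w - 1)*(w - 3/4)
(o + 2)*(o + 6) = o^2 + 8*o + 12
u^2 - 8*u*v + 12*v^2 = (u - 6*v)*(u - 2*v)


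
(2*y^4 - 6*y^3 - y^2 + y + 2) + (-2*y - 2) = 2*y^4 - 6*y^3 - y^2 - y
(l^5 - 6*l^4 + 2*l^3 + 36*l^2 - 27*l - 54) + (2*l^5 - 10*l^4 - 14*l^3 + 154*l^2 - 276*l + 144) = 3*l^5 - 16*l^4 - 12*l^3 + 190*l^2 - 303*l + 90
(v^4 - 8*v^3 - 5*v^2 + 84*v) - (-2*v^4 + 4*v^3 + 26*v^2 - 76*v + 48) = 3*v^4 - 12*v^3 - 31*v^2 + 160*v - 48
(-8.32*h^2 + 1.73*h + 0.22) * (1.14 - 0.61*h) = 5.0752*h^3 - 10.5401*h^2 + 1.838*h + 0.2508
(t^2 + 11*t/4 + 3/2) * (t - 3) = t^3 - t^2/4 - 27*t/4 - 9/2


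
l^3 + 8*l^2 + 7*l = l*(l + 1)*(l + 7)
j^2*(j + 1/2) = j^3 + j^2/2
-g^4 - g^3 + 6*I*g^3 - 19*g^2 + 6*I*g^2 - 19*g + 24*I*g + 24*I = (g - 8*I)*(g + 3*I)*(I*g + 1)*(I*g + I)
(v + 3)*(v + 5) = v^2 + 8*v + 15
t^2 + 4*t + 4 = (t + 2)^2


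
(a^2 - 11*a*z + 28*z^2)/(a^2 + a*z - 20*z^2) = (a - 7*z)/(a + 5*z)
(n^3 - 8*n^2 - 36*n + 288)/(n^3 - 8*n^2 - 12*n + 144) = (n^2 - 2*n - 48)/(n^2 - 2*n - 24)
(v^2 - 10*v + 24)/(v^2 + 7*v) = (v^2 - 10*v + 24)/(v*(v + 7))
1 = 1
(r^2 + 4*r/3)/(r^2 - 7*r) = (r + 4/3)/(r - 7)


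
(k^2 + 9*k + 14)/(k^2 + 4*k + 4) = (k + 7)/(k + 2)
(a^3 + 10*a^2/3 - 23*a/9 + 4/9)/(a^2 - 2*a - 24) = (9*a^2 - 6*a + 1)/(9*(a - 6))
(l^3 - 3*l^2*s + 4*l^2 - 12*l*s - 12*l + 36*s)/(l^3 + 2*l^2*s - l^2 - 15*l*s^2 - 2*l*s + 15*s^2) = (l^2 + 4*l - 12)/(l^2 + 5*l*s - l - 5*s)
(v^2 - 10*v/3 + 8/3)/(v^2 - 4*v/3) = (v - 2)/v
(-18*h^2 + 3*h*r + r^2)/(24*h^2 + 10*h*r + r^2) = (-3*h + r)/(4*h + r)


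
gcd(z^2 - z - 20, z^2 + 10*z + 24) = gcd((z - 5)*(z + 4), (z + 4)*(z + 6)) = z + 4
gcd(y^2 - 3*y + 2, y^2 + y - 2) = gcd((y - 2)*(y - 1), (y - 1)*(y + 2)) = y - 1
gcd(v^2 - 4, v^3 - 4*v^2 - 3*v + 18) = v + 2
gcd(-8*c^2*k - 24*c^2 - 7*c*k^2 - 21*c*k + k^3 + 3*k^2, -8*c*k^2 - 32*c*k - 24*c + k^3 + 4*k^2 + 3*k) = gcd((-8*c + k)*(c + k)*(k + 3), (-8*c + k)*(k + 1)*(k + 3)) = 8*c*k + 24*c - k^2 - 3*k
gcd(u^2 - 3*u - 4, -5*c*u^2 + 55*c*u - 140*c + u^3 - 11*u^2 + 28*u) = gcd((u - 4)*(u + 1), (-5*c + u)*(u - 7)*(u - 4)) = u - 4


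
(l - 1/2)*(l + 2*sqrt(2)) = l^2 - l/2 + 2*sqrt(2)*l - sqrt(2)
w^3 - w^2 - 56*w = w*(w - 8)*(w + 7)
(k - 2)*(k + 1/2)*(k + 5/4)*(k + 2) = k^4 + 7*k^3/4 - 27*k^2/8 - 7*k - 5/2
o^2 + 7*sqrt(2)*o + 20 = (o + 2*sqrt(2))*(o + 5*sqrt(2))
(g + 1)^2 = g^2 + 2*g + 1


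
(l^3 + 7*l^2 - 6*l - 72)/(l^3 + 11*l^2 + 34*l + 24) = (l - 3)/(l + 1)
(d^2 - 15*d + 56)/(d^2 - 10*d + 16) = (d - 7)/(d - 2)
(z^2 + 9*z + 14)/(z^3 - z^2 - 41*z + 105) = (z + 2)/(z^2 - 8*z + 15)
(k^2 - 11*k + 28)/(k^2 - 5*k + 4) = (k - 7)/(k - 1)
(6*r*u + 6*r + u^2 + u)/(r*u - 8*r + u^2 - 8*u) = (6*r*u + 6*r + u^2 + u)/(r*u - 8*r + u^2 - 8*u)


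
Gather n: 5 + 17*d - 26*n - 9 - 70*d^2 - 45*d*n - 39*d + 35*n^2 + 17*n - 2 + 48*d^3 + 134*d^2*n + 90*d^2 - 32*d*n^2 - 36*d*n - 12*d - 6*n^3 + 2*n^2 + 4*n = 48*d^3 + 20*d^2 - 34*d - 6*n^3 + n^2*(37 - 32*d) + n*(134*d^2 - 81*d - 5) - 6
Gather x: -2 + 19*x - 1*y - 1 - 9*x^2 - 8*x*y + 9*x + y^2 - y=-9*x^2 + x*(28 - 8*y) + y^2 - 2*y - 3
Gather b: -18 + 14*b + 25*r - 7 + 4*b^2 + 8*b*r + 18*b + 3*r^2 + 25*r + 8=4*b^2 + b*(8*r + 32) + 3*r^2 + 50*r - 17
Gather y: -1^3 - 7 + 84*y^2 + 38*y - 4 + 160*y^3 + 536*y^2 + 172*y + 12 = 160*y^3 + 620*y^2 + 210*y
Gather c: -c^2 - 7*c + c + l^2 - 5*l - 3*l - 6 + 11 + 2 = -c^2 - 6*c + l^2 - 8*l + 7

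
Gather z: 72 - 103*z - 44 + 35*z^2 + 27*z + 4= 35*z^2 - 76*z + 32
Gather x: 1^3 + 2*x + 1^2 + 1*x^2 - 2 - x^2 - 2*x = 0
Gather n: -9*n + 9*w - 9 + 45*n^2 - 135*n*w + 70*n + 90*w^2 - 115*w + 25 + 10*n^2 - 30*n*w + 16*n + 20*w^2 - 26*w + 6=55*n^2 + n*(77 - 165*w) + 110*w^2 - 132*w + 22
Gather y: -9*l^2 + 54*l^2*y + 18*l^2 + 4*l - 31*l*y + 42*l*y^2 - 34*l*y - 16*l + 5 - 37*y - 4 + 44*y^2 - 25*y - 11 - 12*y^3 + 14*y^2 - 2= 9*l^2 - 12*l - 12*y^3 + y^2*(42*l + 58) + y*(54*l^2 - 65*l - 62) - 12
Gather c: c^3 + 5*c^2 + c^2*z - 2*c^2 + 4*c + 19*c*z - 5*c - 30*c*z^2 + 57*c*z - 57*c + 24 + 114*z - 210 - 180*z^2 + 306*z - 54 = c^3 + c^2*(z + 3) + c*(-30*z^2 + 76*z - 58) - 180*z^2 + 420*z - 240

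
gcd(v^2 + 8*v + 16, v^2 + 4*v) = v + 4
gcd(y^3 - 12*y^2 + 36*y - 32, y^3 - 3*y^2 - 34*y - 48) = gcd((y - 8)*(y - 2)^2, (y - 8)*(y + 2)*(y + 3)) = y - 8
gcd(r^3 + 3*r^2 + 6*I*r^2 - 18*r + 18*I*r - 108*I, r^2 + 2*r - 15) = r - 3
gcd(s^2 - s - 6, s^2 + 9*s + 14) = s + 2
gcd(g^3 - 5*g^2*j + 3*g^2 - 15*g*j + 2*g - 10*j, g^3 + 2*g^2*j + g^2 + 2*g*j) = g + 1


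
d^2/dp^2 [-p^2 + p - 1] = -2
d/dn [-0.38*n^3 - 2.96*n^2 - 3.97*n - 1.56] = -1.14*n^2 - 5.92*n - 3.97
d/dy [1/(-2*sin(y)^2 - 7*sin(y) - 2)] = (4*sin(y) + 7)*cos(y)/(7*sin(y) - cos(2*y) + 3)^2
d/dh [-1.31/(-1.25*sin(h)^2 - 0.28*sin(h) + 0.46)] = -(3.275*sin(h) + 0.3668)*cos(h)/(1.25*sin(h)^2 + 0.28*sin(h) - 0.46)^2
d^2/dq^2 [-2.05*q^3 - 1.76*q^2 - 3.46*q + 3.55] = -12.3*q - 3.52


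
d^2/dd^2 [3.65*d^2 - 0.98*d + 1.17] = 7.30000000000000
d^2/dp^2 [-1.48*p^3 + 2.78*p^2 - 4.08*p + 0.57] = 5.56 - 8.88*p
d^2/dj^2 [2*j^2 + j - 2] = 4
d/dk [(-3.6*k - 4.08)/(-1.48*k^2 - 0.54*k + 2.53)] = (5.328*k^2 + 1.944*k - (2.96*k + 0.54)*(3.6*k + 4.08) - 9.108)/(1.48*k^2 + 0.54*k - 2.53)^2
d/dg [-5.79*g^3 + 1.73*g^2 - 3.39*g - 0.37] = -17.37*g^2 + 3.46*g - 3.39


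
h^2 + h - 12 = (h - 3)*(h + 4)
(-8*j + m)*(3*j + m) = -24*j^2 - 5*j*m + m^2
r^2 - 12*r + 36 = (r - 6)^2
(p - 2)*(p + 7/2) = p^2 + 3*p/2 - 7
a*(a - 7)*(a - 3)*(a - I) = a^4 - 10*a^3 - I*a^3 + 21*a^2 + 10*I*a^2 - 21*I*a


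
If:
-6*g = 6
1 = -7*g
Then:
No Solution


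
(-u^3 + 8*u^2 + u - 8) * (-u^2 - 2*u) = u^5 - 6*u^4 - 17*u^3 + 6*u^2 + 16*u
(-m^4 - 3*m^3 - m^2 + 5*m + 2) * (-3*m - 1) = 3*m^5 + 10*m^4 + 6*m^3 - 14*m^2 - 11*m - 2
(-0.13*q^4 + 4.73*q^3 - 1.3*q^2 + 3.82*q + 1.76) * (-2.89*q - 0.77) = 0.3757*q^5 - 13.5696*q^4 + 0.1149*q^3 - 10.0388*q^2 - 8.0278*q - 1.3552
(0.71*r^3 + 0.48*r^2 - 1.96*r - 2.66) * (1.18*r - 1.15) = 0.8378*r^4 - 0.2501*r^3 - 2.8648*r^2 - 0.8848*r + 3.059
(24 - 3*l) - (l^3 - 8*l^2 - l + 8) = -l^3 + 8*l^2 - 2*l + 16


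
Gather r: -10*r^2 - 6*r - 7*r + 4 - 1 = -10*r^2 - 13*r + 3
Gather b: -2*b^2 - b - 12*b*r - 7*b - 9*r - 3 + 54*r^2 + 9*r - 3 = -2*b^2 + b*(-12*r - 8) + 54*r^2 - 6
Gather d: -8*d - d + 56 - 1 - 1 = 54 - 9*d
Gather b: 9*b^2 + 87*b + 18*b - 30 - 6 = 9*b^2 + 105*b - 36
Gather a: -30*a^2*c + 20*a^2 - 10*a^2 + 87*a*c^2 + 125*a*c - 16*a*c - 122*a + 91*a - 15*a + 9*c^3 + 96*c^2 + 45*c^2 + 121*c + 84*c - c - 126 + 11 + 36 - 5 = a^2*(10 - 30*c) + a*(87*c^2 + 109*c - 46) + 9*c^3 + 141*c^2 + 204*c - 84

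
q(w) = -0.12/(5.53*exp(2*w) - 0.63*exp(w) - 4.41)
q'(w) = -0.12*(-11.06*exp(2*w) + 0.63*exp(w))/(5.53*exp(2*w) - 0.63*exp(w) - 4.41)^2 = (1.3272*exp(w) - 0.0756)*exp(w)/(-5.53*exp(2*w) + 0.63*exp(w) + 4.41)^2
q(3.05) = -0.00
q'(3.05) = 0.00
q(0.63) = -0.01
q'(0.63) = 0.02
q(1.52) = -0.00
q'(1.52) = 0.00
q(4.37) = -0.00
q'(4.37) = 0.00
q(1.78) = -0.00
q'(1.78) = 0.00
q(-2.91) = 0.03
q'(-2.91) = -0.00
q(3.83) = -0.00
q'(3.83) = 0.00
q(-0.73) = 0.03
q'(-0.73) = 0.02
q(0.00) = -0.24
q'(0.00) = 5.21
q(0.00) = -0.24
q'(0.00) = 5.21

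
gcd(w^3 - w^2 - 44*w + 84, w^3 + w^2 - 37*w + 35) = w + 7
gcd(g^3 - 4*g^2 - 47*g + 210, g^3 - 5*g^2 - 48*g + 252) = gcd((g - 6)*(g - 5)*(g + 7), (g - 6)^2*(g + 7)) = g^2 + g - 42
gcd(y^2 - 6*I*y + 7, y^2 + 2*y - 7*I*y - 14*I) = y - 7*I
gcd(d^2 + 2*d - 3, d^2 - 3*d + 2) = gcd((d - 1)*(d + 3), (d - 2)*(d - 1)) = d - 1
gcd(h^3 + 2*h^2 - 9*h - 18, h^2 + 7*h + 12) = h + 3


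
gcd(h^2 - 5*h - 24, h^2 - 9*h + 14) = 1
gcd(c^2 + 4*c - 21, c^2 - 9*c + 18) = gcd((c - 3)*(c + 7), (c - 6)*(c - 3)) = c - 3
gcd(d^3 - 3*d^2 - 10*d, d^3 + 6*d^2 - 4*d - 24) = d + 2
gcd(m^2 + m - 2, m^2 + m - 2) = m^2 + m - 2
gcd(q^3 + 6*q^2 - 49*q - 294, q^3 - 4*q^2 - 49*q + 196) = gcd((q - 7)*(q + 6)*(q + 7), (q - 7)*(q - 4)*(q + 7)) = q^2 - 49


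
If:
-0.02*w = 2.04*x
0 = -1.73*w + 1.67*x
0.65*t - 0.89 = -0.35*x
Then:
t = 1.37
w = 0.00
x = 0.00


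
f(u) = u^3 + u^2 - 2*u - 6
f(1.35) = -4.42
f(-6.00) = -174.00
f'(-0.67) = -1.99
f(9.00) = 786.00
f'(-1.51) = 1.82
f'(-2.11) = 7.14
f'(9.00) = 259.00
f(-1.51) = -4.14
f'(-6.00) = 94.00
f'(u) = 3*u^2 + 2*u - 2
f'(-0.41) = -2.32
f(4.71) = 111.25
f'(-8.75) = 210.19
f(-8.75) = -581.86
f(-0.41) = -5.08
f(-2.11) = -6.72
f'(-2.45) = 11.11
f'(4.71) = 73.97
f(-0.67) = -4.51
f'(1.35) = 6.17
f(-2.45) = -9.80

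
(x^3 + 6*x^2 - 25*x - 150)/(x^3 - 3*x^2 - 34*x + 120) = (x + 5)/(x - 4)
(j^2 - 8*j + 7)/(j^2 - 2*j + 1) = (j - 7)/(j - 1)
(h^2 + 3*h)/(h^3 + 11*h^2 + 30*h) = (h + 3)/(h^2 + 11*h + 30)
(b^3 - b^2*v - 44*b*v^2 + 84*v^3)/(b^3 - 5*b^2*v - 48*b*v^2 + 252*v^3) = (-b + 2*v)/(-b + 6*v)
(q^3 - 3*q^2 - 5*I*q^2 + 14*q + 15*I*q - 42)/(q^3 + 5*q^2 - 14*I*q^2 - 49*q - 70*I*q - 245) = (q^2 + q*(-3 + 2*I) - 6*I)/(q^2 + q*(5 - 7*I) - 35*I)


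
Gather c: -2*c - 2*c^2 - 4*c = -2*c^2 - 6*c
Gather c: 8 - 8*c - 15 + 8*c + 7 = 0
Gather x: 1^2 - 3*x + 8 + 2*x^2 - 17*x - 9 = 2*x^2 - 20*x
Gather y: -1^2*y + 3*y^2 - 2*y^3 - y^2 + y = -2*y^3 + 2*y^2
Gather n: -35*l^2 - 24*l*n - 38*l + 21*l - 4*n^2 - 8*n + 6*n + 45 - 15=-35*l^2 - 17*l - 4*n^2 + n*(-24*l - 2) + 30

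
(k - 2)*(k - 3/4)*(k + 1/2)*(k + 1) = k^4 - 5*k^3/4 - 17*k^2/8 + 7*k/8 + 3/4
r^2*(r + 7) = r^3 + 7*r^2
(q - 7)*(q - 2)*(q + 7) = q^3 - 2*q^2 - 49*q + 98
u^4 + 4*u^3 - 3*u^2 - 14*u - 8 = (u - 2)*(u + 1)^2*(u + 4)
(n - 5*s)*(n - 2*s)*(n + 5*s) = n^3 - 2*n^2*s - 25*n*s^2 + 50*s^3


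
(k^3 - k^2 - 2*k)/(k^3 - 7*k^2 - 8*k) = (k - 2)/(k - 8)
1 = 1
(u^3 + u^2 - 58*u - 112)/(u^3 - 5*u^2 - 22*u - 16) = (u + 7)/(u + 1)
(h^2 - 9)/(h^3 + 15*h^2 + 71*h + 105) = (h - 3)/(h^2 + 12*h + 35)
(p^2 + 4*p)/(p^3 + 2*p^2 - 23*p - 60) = p/(p^2 - 2*p - 15)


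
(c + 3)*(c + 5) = c^2 + 8*c + 15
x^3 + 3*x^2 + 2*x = x*(x + 1)*(x + 2)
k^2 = k^2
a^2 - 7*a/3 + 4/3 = (a - 4/3)*(a - 1)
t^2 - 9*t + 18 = (t - 6)*(t - 3)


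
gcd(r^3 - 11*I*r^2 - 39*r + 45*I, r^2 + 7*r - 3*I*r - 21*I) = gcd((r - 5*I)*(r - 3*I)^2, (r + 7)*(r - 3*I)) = r - 3*I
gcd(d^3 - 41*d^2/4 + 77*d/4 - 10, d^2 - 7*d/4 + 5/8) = d - 5/4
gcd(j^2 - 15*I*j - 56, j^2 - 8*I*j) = j - 8*I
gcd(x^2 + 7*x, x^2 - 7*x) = x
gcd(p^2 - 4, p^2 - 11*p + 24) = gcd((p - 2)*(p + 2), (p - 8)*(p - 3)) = 1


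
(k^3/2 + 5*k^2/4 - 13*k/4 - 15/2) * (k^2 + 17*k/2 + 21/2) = k^5/2 + 11*k^4/2 + 101*k^3/8 - 22*k^2 - 783*k/8 - 315/4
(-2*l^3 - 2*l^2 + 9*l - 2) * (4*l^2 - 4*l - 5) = -8*l^5 + 54*l^3 - 34*l^2 - 37*l + 10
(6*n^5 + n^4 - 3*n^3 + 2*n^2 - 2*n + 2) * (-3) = -18*n^5 - 3*n^4 + 9*n^3 - 6*n^2 + 6*n - 6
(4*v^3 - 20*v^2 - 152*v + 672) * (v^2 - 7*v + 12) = 4*v^5 - 48*v^4 + 36*v^3 + 1496*v^2 - 6528*v + 8064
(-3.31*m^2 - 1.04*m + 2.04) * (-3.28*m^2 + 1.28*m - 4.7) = 10.8568*m^4 - 0.825600000000001*m^3 + 7.5346*m^2 + 7.4992*m - 9.588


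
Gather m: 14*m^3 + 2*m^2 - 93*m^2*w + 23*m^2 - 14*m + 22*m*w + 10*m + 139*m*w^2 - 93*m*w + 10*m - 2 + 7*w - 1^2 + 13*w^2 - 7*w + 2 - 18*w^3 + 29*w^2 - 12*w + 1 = 14*m^3 + m^2*(25 - 93*w) + m*(139*w^2 - 71*w + 6) - 18*w^3 + 42*w^2 - 12*w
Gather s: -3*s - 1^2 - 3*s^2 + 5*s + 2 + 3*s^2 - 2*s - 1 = 0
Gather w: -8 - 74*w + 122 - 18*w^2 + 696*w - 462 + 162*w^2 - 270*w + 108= 144*w^2 + 352*w - 240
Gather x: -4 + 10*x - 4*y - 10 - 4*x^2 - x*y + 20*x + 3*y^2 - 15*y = -4*x^2 + x*(30 - y) + 3*y^2 - 19*y - 14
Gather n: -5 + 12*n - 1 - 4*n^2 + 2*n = -4*n^2 + 14*n - 6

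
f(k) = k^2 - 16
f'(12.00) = 24.00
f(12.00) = 128.00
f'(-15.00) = -30.00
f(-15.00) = 209.00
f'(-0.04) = -0.08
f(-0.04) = -16.00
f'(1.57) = 3.14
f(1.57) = -13.54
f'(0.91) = 1.82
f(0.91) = -15.17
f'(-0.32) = -0.64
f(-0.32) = -15.90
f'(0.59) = 1.18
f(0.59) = -15.65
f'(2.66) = 5.32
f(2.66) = -8.92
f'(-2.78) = -5.56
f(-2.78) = -8.27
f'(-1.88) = -3.76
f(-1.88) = -12.47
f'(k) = 2*k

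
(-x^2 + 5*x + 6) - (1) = -x^2 + 5*x + 5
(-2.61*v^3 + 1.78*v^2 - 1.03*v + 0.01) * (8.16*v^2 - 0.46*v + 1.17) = -21.2976*v^5 + 15.7254*v^4 - 12.2773*v^3 + 2.638*v^2 - 1.2097*v + 0.0117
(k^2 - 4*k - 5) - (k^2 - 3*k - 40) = 35 - k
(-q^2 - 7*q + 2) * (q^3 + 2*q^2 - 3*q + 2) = -q^5 - 9*q^4 - 9*q^3 + 23*q^2 - 20*q + 4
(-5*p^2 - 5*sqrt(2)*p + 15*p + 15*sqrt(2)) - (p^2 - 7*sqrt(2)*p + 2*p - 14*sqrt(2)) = -6*p^2 + 2*sqrt(2)*p + 13*p + 29*sqrt(2)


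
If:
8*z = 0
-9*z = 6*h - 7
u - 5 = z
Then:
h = 7/6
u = 5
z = 0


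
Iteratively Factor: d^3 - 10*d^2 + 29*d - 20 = (d - 4)*(d^2 - 6*d + 5) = (d - 5)*(d - 4)*(d - 1)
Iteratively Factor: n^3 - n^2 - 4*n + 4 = (n + 2)*(n^2 - 3*n + 2) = (n - 1)*(n + 2)*(n - 2)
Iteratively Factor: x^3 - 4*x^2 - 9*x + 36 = (x + 3)*(x^2 - 7*x + 12) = (x - 3)*(x + 3)*(x - 4)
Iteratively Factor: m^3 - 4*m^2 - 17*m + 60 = (m - 3)*(m^2 - m - 20) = (m - 5)*(m - 3)*(m + 4)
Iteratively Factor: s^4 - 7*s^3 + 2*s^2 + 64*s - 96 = (s - 2)*(s^3 - 5*s^2 - 8*s + 48) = (s - 4)*(s - 2)*(s^2 - s - 12) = (s - 4)*(s - 2)*(s + 3)*(s - 4)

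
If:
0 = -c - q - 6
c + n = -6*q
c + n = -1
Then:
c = -37/6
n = 31/6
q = 1/6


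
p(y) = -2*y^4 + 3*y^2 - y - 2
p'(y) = -8*y^3 + 6*y - 1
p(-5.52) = -1761.96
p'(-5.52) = 1311.45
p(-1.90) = -15.33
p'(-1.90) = 42.47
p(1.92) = -20.04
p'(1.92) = -46.10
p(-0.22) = -1.64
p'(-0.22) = -2.23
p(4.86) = -1051.77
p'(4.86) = -890.17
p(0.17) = -2.08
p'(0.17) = -0.02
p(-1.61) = -6.05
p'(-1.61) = 22.73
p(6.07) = -2612.63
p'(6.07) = -1753.77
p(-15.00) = -100562.00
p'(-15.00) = 26909.00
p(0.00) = -2.00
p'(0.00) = -1.00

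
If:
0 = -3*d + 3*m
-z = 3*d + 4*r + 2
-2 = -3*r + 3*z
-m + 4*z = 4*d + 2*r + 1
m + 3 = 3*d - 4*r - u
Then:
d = -21/31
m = -21/31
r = 13/93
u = -457/93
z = -49/93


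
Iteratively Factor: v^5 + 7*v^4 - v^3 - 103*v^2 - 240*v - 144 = (v + 1)*(v^4 + 6*v^3 - 7*v^2 - 96*v - 144) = (v - 4)*(v + 1)*(v^3 + 10*v^2 + 33*v + 36) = (v - 4)*(v + 1)*(v + 3)*(v^2 + 7*v + 12) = (v - 4)*(v + 1)*(v + 3)*(v + 4)*(v + 3)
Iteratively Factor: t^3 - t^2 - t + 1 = (t - 1)*(t^2 - 1) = (t - 1)*(t + 1)*(t - 1)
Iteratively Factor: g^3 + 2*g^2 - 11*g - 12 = (g + 4)*(g^2 - 2*g - 3) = (g + 1)*(g + 4)*(g - 3)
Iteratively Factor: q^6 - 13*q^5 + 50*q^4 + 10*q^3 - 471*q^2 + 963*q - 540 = (q - 3)*(q^5 - 10*q^4 + 20*q^3 + 70*q^2 - 261*q + 180) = (q - 4)*(q - 3)*(q^4 - 6*q^3 - 4*q^2 + 54*q - 45) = (q - 4)*(q - 3)*(q - 1)*(q^3 - 5*q^2 - 9*q + 45) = (q - 4)*(q - 3)*(q - 1)*(q + 3)*(q^2 - 8*q + 15) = (q - 4)*(q - 3)^2*(q - 1)*(q + 3)*(q - 5)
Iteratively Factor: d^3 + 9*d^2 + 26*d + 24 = (d + 2)*(d^2 + 7*d + 12) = (d + 2)*(d + 4)*(d + 3)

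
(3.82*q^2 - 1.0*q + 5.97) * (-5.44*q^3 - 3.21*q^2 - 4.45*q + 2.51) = -20.7808*q^5 - 6.8222*q^4 - 46.2658*q^3 - 5.1255*q^2 - 29.0765*q + 14.9847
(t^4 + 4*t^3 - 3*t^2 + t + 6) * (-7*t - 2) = -7*t^5 - 30*t^4 + 13*t^3 - t^2 - 44*t - 12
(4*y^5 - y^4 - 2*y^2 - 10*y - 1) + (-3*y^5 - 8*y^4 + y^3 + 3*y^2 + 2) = y^5 - 9*y^4 + y^3 + y^2 - 10*y + 1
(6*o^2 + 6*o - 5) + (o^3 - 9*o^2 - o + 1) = o^3 - 3*o^2 + 5*o - 4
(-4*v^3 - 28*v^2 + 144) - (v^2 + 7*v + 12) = -4*v^3 - 29*v^2 - 7*v + 132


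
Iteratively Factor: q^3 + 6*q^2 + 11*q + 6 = (q + 3)*(q^2 + 3*q + 2) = (q + 2)*(q + 3)*(q + 1)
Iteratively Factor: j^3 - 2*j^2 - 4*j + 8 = (j - 2)*(j^2 - 4) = (j - 2)^2*(j + 2)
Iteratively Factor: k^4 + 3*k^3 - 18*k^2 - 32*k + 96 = (k - 3)*(k^3 + 6*k^2 - 32) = (k - 3)*(k - 2)*(k^2 + 8*k + 16) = (k - 3)*(k - 2)*(k + 4)*(k + 4)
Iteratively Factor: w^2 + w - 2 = (w - 1)*(w + 2)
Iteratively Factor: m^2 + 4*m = (m)*(m + 4)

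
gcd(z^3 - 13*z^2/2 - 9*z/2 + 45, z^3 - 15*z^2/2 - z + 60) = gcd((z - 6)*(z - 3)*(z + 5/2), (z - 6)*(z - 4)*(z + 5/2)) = z^2 - 7*z/2 - 15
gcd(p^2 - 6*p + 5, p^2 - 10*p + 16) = 1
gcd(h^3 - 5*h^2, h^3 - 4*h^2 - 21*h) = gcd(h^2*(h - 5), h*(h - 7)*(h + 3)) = h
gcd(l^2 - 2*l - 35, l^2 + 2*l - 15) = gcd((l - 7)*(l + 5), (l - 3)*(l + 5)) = l + 5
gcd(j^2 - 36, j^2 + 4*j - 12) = j + 6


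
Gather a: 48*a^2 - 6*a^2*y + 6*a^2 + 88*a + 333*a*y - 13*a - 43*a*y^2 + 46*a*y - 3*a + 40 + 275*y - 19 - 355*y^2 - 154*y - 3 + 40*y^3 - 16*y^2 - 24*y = a^2*(54 - 6*y) + a*(-43*y^2 + 379*y + 72) + 40*y^3 - 371*y^2 + 97*y + 18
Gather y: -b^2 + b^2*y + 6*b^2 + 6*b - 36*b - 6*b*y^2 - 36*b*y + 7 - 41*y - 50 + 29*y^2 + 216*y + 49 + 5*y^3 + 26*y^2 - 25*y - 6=5*b^2 - 30*b + 5*y^3 + y^2*(55 - 6*b) + y*(b^2 - 36*b + 150)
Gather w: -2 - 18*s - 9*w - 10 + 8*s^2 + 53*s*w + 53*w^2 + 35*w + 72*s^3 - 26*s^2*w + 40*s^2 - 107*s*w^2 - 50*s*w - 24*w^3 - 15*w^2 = 72*s^3 + 48*s^2 - 18*s - 24*w^3 + w^2*(38 - 107*s) + w*(-26*s^2 + 3*s + 26) - 12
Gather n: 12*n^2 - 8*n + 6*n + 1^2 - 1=12*n^2 - 2*n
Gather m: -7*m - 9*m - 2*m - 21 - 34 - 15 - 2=-18*m - 72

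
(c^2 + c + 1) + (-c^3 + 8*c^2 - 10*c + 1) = -c^3 + 9*c^2 - 9*c + 2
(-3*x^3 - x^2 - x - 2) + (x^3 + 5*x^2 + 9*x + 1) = -2*x^3 + 4*x^2 + 8*x - 1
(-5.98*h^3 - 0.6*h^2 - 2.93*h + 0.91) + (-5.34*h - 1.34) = -5.98*h^3 - 0.6*h^2 - 8.27*h - 0.43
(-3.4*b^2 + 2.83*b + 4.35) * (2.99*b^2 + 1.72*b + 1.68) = -10.166*b^4 + 2.6137*b^3 + 12.1621*b^2 + 12.2364*b + 7.308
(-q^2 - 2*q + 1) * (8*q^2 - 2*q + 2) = -8*q^4 - 14*q^3 + 10*q^2 - 6*q + 2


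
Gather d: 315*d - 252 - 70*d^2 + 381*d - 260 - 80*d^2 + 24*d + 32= -150*d^2 + 720*d - 480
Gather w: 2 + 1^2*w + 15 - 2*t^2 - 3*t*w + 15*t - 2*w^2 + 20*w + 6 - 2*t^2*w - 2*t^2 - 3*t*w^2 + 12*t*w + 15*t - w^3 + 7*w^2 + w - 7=-4*t^2 + 30*t - w^3 + w^2*(5 - 3*t) + w*(-2*t^2 + 9*t + 22) + 16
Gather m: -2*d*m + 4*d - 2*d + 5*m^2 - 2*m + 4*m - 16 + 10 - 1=2*d + 5*m^2 + m*(2 - 2*d) - 7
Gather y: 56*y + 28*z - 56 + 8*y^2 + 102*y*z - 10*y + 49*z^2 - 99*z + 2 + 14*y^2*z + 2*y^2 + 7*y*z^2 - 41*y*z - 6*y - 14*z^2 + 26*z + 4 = y^2*(14*z + 10) + y*(7*z^2 + 61*z + 40) + 35*z^2 - 45*z - 50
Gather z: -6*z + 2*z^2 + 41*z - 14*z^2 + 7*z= -12*z^2 + 42*z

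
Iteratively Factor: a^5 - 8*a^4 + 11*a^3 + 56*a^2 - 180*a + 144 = (a - 4)*(a^4 - 4*a^3 - 5*a^2 + 36*a - 36) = (a - 4)*(a - 2)*(a^3 - 2*a^2 - 9*a + 18) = (a - 4)*(a - 3)*(a - 2)*(a^2 + a - 6) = (a - 4)*(a - 3)*(a - 2)^2*(a + 3)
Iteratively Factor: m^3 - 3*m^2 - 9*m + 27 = (m - 3)*(m^2 - 9) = (m - 3)*(m + 3)*(m - 3)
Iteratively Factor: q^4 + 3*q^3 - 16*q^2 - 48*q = (q - 4)*(q^3 + 7*q^2 + 12*q) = (q - 4)*(q + 3)*(q^2 + 4*q) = (q - 4)*(q + 3)*(q + 4)*(q)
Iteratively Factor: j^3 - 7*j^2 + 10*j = (j - 5)*(j^2 - 2*j) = (j - 5)*(j - 2)*(j)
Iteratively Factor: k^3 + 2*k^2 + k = (k + 1)*(k^2 + k) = k*(k + 1)*(k + 1)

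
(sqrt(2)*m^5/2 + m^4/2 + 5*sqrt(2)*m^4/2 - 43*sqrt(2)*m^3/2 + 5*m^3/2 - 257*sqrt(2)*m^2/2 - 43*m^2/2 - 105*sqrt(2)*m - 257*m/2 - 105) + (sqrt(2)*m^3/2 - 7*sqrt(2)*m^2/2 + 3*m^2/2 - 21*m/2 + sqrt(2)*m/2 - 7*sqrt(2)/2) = sqrt(2)*m^5/2 + m^4/2 + 5*sqrt(2)*m^4/2 - 21*sqrt(2)*m^3 + 5*m^3/2 - 132*sqrt(2)*m^2 - 20*m^2 - 209*sqrt(2)*m/2 - 139*m - 105 - 7*sqrt(2)/2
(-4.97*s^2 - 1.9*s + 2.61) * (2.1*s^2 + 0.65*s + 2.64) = -10.437*s^4 - 7.2205*s^3 - 8.8748*s^2 - 3.3195*s + 6.8904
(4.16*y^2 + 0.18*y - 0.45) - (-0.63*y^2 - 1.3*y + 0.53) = 4.79*y^2 + 1.48*y - 0.98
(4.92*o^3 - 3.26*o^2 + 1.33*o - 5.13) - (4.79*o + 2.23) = 4.92*o^3 - 3.26*o^2 - 3.46*o - 7.36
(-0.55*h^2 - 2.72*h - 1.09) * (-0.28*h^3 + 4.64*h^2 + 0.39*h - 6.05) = 0.154*h^5 - 1.7904*h^4 - 12.5301*h^3 - 2.7909*h^2 + 16.0309*h + 6.5945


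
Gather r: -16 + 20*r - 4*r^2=-4*r^2 + 20*r - 16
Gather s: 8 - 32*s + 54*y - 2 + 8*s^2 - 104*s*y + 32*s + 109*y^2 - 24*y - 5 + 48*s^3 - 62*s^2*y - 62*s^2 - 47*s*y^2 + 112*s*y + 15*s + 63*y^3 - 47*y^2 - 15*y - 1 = 48*s^3 + s^2*(-62*y - 54) + s*(-47*y^2 + 8*y + 15) + 63*y^3 + 62*y^2 + 15*y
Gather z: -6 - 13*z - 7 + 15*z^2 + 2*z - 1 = 15*z^2 - 11*z - 14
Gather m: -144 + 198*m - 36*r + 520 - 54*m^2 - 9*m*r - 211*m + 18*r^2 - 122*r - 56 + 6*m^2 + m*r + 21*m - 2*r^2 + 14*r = -48*m^2 + m*(8 - 8*r) + 16*r^2 - 144*r + 320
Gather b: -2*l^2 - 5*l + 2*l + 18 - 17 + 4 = -2*l^2 - 3*l + 5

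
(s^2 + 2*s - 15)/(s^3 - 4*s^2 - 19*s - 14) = (-s^2 - 2*s + 15)/(-s^3 + 4*s^2 + 19*s + 14)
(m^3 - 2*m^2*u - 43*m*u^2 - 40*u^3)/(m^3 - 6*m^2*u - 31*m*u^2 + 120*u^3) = (-m - u)/(-m + 3*u)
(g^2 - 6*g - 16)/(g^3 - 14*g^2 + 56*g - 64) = (g + 2)/(g^2 - 6*g + 8)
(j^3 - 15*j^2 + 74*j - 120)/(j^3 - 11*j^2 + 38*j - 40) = (j - 6)/(j - 2)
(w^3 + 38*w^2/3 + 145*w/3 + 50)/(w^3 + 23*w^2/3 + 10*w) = (w + 5)/w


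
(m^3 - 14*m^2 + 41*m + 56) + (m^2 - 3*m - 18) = m^3 - 13*m^2 + 38*m + 38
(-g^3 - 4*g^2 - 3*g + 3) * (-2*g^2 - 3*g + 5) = 2*g^5 + 11*g^4 + 13*g^3 - 17*g^2 - 24*g + 15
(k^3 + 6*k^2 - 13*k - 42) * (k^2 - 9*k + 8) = k^5 - 3*k^4 - 59*k^3 + 123*k^2 + 274*k - 336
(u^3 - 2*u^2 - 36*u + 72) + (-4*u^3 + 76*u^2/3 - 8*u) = -3*u^3 + 70*u^2/3 - 44*u + 72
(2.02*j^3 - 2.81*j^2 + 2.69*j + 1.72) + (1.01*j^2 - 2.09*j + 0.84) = 2.02*j^3 - 1.8*j^2 + 0.6*j + 2.56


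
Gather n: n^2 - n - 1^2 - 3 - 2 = n^2 - n - 6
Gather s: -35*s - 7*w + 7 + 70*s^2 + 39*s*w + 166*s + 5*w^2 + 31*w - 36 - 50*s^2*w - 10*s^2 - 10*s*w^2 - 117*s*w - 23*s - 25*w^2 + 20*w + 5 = s^2*(60 - 50*w) + s*(-10*w^2 - 78*w + 108) - 20*w^2 + 44*w - 24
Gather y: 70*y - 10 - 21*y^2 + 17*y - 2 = -21*y^2 + 87*y - 12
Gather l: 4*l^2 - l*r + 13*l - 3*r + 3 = 4*l^2 + l*(13 - r) - 3*r + 3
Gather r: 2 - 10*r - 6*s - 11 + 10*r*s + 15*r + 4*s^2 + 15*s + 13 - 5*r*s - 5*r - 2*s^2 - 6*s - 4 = 5*r*s + 2*s^2 + 3*s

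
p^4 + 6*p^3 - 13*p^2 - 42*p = p*(p - 3)*(p + 2)*(p + 7)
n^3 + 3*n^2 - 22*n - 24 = (n - 4)*(n + 1)*(n + 6)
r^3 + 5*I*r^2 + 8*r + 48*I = (r - 3*I)*(r + 4*I)^2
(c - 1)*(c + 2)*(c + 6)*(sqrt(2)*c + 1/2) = sqrt(2)*c^4 + c^3/2 + 7*sqrt(2)*c^3 + 7*c^2/2 + 4*sqrt(2)*c^2 - 12*sqrt(2)*c + 2*c - 6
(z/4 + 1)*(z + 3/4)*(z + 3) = z^3/4 + 31*z^2/16 + 69*z/16 + 9/4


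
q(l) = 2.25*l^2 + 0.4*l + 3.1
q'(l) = 4.5*l + 0.4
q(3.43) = 30.94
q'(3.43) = 15.84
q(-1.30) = 6.38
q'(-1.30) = -5.45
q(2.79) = 21.73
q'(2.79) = 12.96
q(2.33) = 16.25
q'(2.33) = 10.88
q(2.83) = 22.25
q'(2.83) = 13.14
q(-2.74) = 18.90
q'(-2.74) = -11.93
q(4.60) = 52.55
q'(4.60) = 21.10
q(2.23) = 15.18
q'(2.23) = 10.44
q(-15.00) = 503.35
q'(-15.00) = -67.10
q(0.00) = 3.10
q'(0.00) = 0.40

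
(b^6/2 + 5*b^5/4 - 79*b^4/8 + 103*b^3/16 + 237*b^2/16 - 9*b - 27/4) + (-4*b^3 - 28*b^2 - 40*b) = b^6/2 + 5*b^5/4 - 79*b^4/8 + 39*b^3/16 - 211*b^2/16 - 49*b - 27/4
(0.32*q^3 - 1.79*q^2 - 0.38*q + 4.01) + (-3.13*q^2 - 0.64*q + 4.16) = 0.32*q^3 - 4.92*q^2 - 1.02*q + 8.17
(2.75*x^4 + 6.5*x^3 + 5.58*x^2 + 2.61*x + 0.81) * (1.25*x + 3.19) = 3.4375*x^5 + 16.8975*x^4 + 27.71*x^3 + 21.0627*x^2 + 9.3384*x + 2.5839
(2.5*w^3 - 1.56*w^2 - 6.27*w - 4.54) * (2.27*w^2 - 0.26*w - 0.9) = 5.675*w^5 - 4.1912*w^4 - 16.0773*w^3 - 7.2716*w^2 + 6.8234*w + 4.086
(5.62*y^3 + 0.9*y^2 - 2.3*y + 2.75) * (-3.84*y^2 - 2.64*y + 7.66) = -21.5808*y^5 - 18.2928*y^4 + 49.5052*y^3 + 2.406*y^2 - 24.878*y + 21.065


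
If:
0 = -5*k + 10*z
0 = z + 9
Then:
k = -18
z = -9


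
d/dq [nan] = 0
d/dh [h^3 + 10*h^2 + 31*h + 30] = 3*h^2 + 20*h + 31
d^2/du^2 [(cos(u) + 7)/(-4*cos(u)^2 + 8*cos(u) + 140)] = (-9*sin(u)^4*cos(u) - 30*sin(u)^4 + 956*sin(u)^2 - 733*cos(u) - 87*cos(3*u)/2 + cos(5*u)/2 - 520)/(4*(sin(u)^2 + 2*cos(u) + 34)^3)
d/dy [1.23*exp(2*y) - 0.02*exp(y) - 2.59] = (2.46*exp(y) - 0.02)*exp(y)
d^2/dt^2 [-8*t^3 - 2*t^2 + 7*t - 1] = -48*t - 4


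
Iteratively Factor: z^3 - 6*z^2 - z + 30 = (z - 3)*(z^2 - 3*z - 10) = (z - 5)*(z - 3)*(z + 2)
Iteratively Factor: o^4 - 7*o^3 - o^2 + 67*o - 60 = (o - 5)*(o^3 - 2*o^2 - 11*o + 12) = (o - 5)*(o - 1)*(o^2 - o - 12) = (o - 5)*(o - 4)*(o - 1)*(o + 3)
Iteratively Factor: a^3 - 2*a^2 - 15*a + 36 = (a - 3)*(a^2 + a - 12) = (a - 3)*(a + 4)*(a - 3)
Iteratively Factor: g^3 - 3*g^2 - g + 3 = (g - 1)*(g^2 - 2*g - 3) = (g - 3)*(g - 1)*(g + 1)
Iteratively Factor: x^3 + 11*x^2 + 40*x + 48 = (x + 3)*(x^2 + 8*x + 16) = (x + 3)*(x + 4)*(x + 4)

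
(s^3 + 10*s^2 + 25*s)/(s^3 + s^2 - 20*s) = (s + 5)/(s - 4)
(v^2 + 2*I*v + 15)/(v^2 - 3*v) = (v^2 + 2*I*v + 15)/(v*(v - 3))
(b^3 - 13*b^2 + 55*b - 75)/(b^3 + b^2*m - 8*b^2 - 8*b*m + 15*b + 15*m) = (b - 5)/(b + m)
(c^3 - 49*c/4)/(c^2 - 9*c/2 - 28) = c*(2*c - 7)/(2*(c - 8))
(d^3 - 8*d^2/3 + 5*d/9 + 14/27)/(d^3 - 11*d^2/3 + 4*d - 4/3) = (d^2 - 2*d - 7/9)/(d^2 - 3*d + 2)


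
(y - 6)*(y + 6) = y^2 - 36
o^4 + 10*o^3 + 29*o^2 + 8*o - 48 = (o - 1)*(o + 3)*(o + 4)^2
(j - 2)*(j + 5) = j^2 + 3*j - 10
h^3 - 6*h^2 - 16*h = h*(h - 8)*(h + 2)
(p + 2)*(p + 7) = p^2 + 9*p + 14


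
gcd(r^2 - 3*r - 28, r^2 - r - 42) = r - 7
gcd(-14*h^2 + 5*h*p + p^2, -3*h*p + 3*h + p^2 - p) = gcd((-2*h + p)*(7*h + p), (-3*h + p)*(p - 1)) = 1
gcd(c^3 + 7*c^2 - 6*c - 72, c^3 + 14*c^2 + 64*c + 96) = c^2 + 10*c + 24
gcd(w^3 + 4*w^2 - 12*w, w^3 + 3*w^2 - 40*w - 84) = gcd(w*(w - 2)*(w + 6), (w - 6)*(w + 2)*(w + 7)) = 1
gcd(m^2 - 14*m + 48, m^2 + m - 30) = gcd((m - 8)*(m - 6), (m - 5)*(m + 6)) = 1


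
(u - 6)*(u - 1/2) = u^2 - 13*u/2 + 3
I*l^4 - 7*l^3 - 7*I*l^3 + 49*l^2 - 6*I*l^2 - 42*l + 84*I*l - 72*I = (l - 6)*(l + 3*I)*(l + 4*I)*(I*l - I)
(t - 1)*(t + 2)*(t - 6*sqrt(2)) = t^3 - 6*sqrt(2)*t^2 + t^2 - 6*sqrt(2)*t - 2*t + 12*sqrt(2)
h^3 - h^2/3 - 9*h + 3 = (h - 3)*(h - 1/3)*(h + 3)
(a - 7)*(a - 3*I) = a^2 - 7*a - 3*I*a + 21*I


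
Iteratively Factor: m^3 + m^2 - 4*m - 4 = (m + 2)*(m^2 - m - 2) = (m + 1)*(m + 2)*(m - 2)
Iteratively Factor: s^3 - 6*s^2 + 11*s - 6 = (s - 2)*(s^2 - 4*s + 3) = (s - 3)*(s - 2)*(s - 1)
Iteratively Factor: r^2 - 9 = (r - 3)*(r + 3)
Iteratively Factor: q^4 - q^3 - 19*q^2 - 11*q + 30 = (q - 5)*(q^3 + 4*q^2 + q - 6) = (q - 5)*(q - 1)*(q^2 + 5*q + 6) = (q - 5)*(q - 1)*(q + 2)*(q + 3)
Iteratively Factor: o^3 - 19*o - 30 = (o + 3)*(o^2 - 3*o - 10) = (o - 5)*(o + 3)*(o + 2)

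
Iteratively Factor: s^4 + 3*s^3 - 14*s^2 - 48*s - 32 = (s + 4)*(s^3 - s^2 - 10*s - 8) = (s - 4)*(s + 4)*(s^2 + 3*s + 2) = (s - 4)*(s + 2)*(s + 4)*(s + 1)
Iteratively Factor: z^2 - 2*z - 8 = (z - 4)*(z + 2)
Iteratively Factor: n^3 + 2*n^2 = (n + 2)*(n^2) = n*(n + 2)*(n)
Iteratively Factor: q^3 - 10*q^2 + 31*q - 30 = (q - 3)*(q^2 - 7*q + 10) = (q - 5)*(q - 3)*(q - 2)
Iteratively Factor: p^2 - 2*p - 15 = (p + 3)*(p - 5)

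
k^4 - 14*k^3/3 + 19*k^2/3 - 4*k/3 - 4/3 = (k - 2)^2*(k - 1)*(k + 1/3)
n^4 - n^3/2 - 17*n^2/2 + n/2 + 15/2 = (n - 3)*(n - 1)*(n + 1)*(n + 5/2)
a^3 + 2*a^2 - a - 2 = (a - 1)*(a + 1)*(a + 2)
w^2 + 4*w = w*(w + 4)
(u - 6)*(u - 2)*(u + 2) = u^3 - 6*u^2 - 4*u + 24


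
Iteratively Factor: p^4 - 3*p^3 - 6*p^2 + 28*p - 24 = (p - 2)*(p^3 - p^2 - 8*p + 12) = (p - 2)*(p + 3)*(p^2 - 4*p + 4) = (p - 2)^2*(p + 3)*(p - 2)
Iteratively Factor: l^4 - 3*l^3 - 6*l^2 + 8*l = (l - 1)*(l^3 - 2*l^2 - 8*l) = (l - 1)*(l + 2)*(l^2 - 4*l) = (l - 4)*(l - 1)*(l + 2)*(l)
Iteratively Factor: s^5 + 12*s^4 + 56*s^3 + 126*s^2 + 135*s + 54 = (s + 3)*(s^4 + 9*s^3 + 29*s^2 + 39*s + 18) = (s + 3)^2*(s^3 + 6*s^2 + 11*s + 6) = (s + 2)*(s + 3)^2*(s^2 + 4*s + 3) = (s + 1)*(s + 2)*(s + 3)^2*(s + 3)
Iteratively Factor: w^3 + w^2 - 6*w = (w - 2)*(w^2 + 3*w) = (w - 2)*(w + 3)*(w)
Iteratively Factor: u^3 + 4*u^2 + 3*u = (u + 1)*(u^2 + 3*u) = u*(u + 1)*(u + 3)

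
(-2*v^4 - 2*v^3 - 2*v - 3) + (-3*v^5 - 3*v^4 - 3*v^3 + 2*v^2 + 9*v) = -3*v^5 - 5*v^4 - 5*v^3 + 2*v^2 + 7*v - 3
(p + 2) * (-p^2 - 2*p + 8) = -p^3 - 4*p^2 + 4*p + 16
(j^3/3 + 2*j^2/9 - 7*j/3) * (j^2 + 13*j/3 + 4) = j^5/3 + 5*j^4/3 - j^3/27 - 83*j^2/9 - 28*j/3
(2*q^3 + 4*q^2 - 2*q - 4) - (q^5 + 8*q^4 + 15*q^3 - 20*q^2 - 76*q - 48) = -q^5 - 8*q^4 - 13*q^3 + 24*q^2 + 74*q + 44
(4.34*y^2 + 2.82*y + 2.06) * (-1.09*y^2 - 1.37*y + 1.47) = -4.7306*y^4 - 9.0196*y^3 + 0.270999999999999*y^2 + 1.3232*y + 3.0282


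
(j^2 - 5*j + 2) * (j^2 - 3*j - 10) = j^4 - 8*j^3 + 7*j^2 + 44*j - 20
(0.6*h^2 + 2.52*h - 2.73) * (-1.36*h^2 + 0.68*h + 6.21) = -0.816*h^4 - 3.0192*h^3 + 9.1524*h^2 + 13.7928*h - 16.9533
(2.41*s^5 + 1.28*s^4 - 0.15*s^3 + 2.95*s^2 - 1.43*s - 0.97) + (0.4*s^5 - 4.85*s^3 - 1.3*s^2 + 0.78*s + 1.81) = 2.81*s^5 + 1.28*s^4 - 5.0*s^3 + 1.65*s^2 - 0.65*s + 0.84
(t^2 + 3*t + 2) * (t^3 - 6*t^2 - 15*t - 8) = t^5 - 3*t^4 - 31*t^3 - 65*t^2 - 54*t - 16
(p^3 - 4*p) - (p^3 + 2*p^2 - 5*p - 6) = -2*p^2 + p + 6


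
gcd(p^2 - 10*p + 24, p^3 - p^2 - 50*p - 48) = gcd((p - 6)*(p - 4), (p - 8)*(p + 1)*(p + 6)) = 1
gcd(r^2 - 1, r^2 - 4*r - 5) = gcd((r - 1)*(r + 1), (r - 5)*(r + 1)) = r + 1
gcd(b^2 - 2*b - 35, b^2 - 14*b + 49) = b - 7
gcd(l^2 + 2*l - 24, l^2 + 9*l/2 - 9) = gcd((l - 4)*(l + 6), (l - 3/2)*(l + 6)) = l + 6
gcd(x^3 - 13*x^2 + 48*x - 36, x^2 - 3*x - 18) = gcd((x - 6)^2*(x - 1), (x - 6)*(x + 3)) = x - 6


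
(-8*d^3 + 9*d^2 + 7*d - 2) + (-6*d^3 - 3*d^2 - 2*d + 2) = -14*d^3 + 6*d^2 + 5*d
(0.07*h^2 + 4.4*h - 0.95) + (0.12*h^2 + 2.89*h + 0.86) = 0.19*h^2 + 7.29*h - 0.09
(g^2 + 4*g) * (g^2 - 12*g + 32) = g^4 - 8*g^3 - 16*g^2 + 128*g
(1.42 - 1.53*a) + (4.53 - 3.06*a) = 5.95 - 4.59*a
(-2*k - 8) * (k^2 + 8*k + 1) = -2*k^3 - 24*k^2 - 66*k - 8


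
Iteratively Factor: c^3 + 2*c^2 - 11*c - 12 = (c - 3)*(c^2 + 5*c + 4) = (c - 3)*(c + 4)*(c + 1)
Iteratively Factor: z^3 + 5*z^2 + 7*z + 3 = (z + 3)*(z^2 + 2*z + 1) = (z + 1)*(z + 3)*(z + 1)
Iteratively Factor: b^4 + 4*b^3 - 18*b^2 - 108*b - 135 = (b + 3)*(b^3 + b^2 - 21*b - 45) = (b - 5)*(b + 3)*(b^2 + 6*b + 9) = (b - 5)*(b + 3)^2*(b + 3)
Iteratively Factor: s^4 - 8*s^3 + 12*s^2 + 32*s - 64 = (s + 2)*(s^3 - 10*s^2 + 32*s - 32) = (s - 4)*(s + 2)*(s^2 - 6*s + 8) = (s - 4)*(s - 2)*(s + 2)*(s - 4)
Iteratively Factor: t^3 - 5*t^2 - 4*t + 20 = (t + 2)*(t^2 - 7*t + 10) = (t - 2)*(t + 2)*(t - 5)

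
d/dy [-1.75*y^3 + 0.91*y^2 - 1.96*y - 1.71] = -5.25*y^2 + 1.82*y - 1.96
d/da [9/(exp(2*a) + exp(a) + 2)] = (-18*exp(a) - 9)*exp(a)/(exp(2*a) + exp(a) + 2)^2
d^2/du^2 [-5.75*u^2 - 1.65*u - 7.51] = -11.5000000000000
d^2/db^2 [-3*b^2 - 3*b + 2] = -6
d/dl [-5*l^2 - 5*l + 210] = -10*l - 5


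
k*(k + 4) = k^2 + 4*k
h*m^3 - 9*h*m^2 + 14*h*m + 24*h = (m - 6)*(m - 4)*(h*m + h)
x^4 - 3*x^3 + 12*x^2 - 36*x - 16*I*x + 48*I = (x - 3)*(x - 2*I)^2*(x + 4*I)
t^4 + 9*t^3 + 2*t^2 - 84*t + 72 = (t - 2)*(t - 1)*(t + 6)^2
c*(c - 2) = c^2 - 2*c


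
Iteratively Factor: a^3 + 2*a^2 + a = (a + 1)*(a^2 + a) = a*(a + 1)*(a + 1)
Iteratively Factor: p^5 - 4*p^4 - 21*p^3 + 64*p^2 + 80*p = (p)*(p^4 - 4*p^3 - 21*p^2 + 64*p + 80) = p*(p - 5)*(p^3 + p^2 - 16*p - 16) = p*(p - 5)*(p - 4)*(p^2 + 5*p + 4) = p*(p - 5)*(p - 4)*(p + 1)*(p + 4)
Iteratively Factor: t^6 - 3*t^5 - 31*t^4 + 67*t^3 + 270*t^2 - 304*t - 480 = (t - 2)*(t^5 - t^4 - 33*t^3 + t^2 + 272*t + 240) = (t - 4)*(t - 2)*(t^4 + 3*t^3 - 21*t^2 - 83*t - 60) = (t - 4)*(t - 2)*(t + 4)*(t^3 - t^2 - 17*t - 15) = (t - 4)*(t - 2)*(t + 3)*(t + 4)*(t^2 - 4*t - 5) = (t - 4)*(t - 2)*(t + 1)*(t + 3)*(t + 4)*(t - 5)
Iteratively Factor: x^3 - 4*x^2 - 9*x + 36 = (x - 3)*(x^2 - x - 12) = (x - 4)*(x - 3)*(x + 3)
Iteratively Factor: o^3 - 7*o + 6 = (o + 3)*(o^2 - 3*o + 2) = (o - 1)*(o + 3)*(o - 2)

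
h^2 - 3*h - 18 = (h - 6)*(h + 3)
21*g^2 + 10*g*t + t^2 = (3*g + t)*(7*g + t)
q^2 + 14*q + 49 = (q + 7)^2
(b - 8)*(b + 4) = b^2 - 4*b - 32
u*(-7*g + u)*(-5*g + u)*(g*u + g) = 35*g^3*u^2 + 35*g^3*u - 12*g^2*u^3 - 12*g^2*u^2 + g*u^4 + g*u^3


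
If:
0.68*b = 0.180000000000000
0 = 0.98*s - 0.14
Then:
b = 0.26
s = 0.14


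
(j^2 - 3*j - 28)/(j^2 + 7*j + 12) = (j - 7)/(j + 3)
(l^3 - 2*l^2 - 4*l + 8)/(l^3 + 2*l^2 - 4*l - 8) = (l - 2)/(l + 2)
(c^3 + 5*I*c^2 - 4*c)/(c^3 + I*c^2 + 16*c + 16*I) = c/(c - 4*I)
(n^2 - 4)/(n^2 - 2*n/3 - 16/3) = 3*(n - 2)/(3*n - 8)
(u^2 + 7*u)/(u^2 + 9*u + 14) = u/(u + 2)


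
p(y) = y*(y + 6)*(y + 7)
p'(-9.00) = 51.00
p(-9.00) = -54.00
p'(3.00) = 147.00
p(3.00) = 270.00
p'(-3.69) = -13.09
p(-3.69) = -28.21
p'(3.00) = 147.00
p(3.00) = 270.00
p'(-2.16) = -0.16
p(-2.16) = -40.14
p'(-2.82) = -7.46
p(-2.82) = -37.48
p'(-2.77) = -7.00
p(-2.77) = -37.85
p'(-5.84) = -7.52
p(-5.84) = -1.08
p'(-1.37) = 12.01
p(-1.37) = -35.71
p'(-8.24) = 31.45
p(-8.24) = -22.89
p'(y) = y*(y + 6) + y*(y + 7) + (y + 6)*(y + 7)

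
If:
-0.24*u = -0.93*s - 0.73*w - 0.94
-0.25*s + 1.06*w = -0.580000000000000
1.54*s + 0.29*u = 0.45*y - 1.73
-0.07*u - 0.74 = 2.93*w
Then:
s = 0.70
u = 5.45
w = -0.38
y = 9.74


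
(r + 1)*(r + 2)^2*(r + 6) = r^4 + 11*r^3 + 38*r^2 + 52*r + 24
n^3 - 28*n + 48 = (n - 4)*(n - 2)*(n + 6)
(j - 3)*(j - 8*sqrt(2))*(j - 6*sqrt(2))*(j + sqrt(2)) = j^4 - 13*sqrt(2)*j^3 - 3*j^3 + 39*sqrt(2)*j^2 + 68*j^2 - 204*j + 96*sqrt(2)*j - 288*sqrt(2)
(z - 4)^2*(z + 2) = z^3 - 6*z^2 + 32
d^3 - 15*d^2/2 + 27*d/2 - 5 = (d - 5)*(d - 2)*(d - 1/2)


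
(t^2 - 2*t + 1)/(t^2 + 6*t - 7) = (t - 1)/(t + 7)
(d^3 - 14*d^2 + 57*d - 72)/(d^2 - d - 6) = (d^2 - 11*d + 24)/(d + 2)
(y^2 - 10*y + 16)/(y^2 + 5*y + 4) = (y^2 - 10*y + 16)/(y^2 + 5*y + 4)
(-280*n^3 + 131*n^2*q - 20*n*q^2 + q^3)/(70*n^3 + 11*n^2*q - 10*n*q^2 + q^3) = (-8*n + q)/(2*n + q)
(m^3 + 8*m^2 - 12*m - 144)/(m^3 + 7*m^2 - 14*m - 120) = (m + 6)/(m + 5)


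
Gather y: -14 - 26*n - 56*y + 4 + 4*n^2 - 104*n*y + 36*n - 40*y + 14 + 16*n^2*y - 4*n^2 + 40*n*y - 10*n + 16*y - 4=y*(16*n^2 - 64*n - 80)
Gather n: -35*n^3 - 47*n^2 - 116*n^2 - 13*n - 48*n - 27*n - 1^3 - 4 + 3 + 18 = -35*n^3 - 163*n^2 - 88*n + 16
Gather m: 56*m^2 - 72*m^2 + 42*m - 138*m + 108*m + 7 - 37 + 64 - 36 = -16*m^2 + 12*m - 2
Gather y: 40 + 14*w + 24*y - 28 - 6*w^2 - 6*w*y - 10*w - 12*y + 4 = -6*w^2 + 4*w + y*(12 - 6*w) + 16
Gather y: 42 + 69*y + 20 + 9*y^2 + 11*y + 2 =9*y^2 + 80*y + 64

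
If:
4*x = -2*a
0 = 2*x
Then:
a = 0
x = 0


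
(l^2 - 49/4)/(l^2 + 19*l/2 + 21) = (l - 7/2)/(l + 6)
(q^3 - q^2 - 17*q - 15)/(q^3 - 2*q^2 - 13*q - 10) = (q + 3)/(q + 2)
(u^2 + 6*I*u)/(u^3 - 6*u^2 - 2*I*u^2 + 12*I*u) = (u + 6*I)/(u^2 - 6*u - 2*I*u + 12*I)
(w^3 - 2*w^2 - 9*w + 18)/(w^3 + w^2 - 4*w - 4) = (w^2 - 9)/(w^2 + 3*w + 2)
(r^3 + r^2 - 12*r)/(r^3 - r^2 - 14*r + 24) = r/(r - 2)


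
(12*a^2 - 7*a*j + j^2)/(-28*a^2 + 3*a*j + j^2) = (-3*a + j)/(7*a + j)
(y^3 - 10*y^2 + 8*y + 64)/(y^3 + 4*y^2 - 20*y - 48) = (y - 8)/(y + 6)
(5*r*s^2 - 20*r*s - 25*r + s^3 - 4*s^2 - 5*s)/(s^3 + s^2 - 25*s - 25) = (5*r + s)/(s + 5)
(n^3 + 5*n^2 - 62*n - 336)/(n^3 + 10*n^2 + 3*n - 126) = (n - 8)/(n - 3)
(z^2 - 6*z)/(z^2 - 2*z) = (z - 6)/(z - 2)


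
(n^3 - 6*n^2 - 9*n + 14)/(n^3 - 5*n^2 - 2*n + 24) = (n^2 - 8*n + 7)/(n^2 - 7*n + 12)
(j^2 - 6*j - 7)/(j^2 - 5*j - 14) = (j + 1)/(j + 2)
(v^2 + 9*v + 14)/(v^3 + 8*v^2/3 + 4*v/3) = 3*(v + 7)/(v*(3*v + 2))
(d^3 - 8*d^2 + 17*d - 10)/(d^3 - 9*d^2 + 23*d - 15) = (d - 2)/(d - 3)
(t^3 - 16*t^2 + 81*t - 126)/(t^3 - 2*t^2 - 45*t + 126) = (t - 7)/(t + 7)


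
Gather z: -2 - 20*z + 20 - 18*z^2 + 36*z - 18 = -18*z^2 + 16*z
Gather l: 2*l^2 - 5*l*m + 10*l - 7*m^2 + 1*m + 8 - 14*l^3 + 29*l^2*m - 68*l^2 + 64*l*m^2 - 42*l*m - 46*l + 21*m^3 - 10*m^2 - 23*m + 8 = -14*l^3 + l^2*(29*m - 66) + l*(64*m^2 - 47*m - 36) + 21*m^3 - 17*m^2 - 22*m + 16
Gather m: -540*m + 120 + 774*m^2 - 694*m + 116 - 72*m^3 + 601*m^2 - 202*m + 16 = -72*m^3 + 1375*m^2 - 1436*m + 252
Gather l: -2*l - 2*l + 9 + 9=18 - 4*l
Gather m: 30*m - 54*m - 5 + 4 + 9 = 8 - 24*m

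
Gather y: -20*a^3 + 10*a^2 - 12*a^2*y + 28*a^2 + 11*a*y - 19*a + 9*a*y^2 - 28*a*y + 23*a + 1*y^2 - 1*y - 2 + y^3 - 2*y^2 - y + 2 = -20*a^3 + 38*a^2 + 4*a + y^3 + y^2*(9*a - 1) + y*(-12*a^2 - 17*a - 2)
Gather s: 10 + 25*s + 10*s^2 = 10*s^2 + 25*s + 10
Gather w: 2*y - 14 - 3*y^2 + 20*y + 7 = -3*y^2 + 22*y - 7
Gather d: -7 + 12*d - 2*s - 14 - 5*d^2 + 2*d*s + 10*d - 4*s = -5*d^2 + d*(2*s + 22) - 6*s - 21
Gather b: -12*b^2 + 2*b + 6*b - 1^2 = -12*b^2 + 8*b - 1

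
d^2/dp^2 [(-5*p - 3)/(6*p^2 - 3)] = 4*(-10*p^3 - 18*p^2 - 15*p - 3)/(3*(8*p^6 - 12*p^4 + 6*p^2 - 1))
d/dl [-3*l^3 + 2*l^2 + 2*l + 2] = -9*l^2 + 4*l + 2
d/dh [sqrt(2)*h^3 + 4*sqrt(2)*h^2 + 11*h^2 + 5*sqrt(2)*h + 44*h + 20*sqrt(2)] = 3*sqrt(2)*h^2 + 8*sqrt(2)*h + 22*h + 5*sqrt(2) + 44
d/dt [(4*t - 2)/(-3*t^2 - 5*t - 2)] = 6*(2*t^2 - 2*t - 3)/(9*t^4 + 30*t^3 + 37*t^2 + 20*t + 4)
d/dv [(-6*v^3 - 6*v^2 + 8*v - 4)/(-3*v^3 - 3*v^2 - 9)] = 2*(8*v^3 + 25*v^2 + 14*v - 12)/(3*(v^6 + 2*v^5 + v^4 + 6*v^3 + 6*v^2 + 9))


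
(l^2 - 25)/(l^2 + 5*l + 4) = (l^2 - 25)/(l^2 + 5*l + 4)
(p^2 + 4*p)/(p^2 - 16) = p/(p - 4)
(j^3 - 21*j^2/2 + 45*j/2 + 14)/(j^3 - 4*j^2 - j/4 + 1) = 2*(j - 7)/(2*j - 1)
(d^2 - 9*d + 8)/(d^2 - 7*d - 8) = (d - 1)/(d + 1)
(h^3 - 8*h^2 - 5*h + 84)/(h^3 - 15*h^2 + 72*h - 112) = (h + 3)/(h - 4)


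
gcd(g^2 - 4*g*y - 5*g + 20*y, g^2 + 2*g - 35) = g - 5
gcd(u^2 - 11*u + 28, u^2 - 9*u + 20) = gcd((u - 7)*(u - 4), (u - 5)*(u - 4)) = u - 4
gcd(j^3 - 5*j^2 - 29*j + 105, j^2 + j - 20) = j + 5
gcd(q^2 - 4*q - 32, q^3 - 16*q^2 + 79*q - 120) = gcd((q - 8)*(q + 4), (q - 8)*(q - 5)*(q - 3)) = q - 8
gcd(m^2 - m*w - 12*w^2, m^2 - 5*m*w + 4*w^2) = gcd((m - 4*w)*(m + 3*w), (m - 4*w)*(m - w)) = -m + 4*w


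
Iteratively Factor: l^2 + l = (l + 1)*(l)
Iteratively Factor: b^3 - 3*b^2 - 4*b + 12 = (b - 2)*(b^2 - b - 6) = (b - 2)*(b + 2)*(b - 3)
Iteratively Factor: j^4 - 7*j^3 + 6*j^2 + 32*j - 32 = (j + 2)*(j^3 - 9*j^2 + 24*j - 16) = (j - 1)*(j + 2)*(j^2 - 8*j + 16) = (j - 4)*(j - 1)*(j + 2)*(j - 4)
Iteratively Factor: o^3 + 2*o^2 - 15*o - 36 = (o + 3)*(o^2 - o - 12) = (o + 3)^2*(o - 4)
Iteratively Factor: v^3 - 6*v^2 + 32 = (v - 4)*(v^2 - 2*v - 8) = (v - 4)^2*(v + 2)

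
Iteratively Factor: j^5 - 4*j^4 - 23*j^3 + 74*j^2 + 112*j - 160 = (j + 4)*(j^4 - 8*j^3 + 9*j^2 + 38*j - 40) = (j - 5)*(j + 4)*(j^3 - 3*j^2 - 6*j + 8) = (j - 5)*(j + 2)*(j + 4)*(j^2 - 5*j + 4) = (j - 5)*(j - 4)*(j + 2)*(j + 4)*(j - 1)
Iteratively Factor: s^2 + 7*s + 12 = (s + 3)*(s + 4)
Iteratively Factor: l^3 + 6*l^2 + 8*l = (l + 4)*(l^2 + 2*l) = l*(l + 4)*(l + 2)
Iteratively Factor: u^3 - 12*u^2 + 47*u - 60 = (u - 4)*(u^2 - 8*u + 15) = (u - 4)*(u - 3)*(u - 5)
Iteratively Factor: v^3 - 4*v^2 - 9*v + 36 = (v - 4)*(v^2 - 9) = (v - 4)*(v + 3)*(v - 3)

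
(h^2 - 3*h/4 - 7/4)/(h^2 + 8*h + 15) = (4*h^2 - 3*h - 7)/(4*(h^2 + 8*h + 15))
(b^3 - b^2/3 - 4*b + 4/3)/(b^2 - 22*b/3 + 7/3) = (b^2 - 4)/(b - 7)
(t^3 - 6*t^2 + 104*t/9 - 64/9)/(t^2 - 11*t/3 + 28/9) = (3*t^2 - 14*t + 16)/(3*t - 7)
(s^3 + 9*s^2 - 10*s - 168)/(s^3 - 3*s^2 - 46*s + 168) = (s + 6)/(s - 6)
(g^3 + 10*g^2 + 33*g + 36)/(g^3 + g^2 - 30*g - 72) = (g + 3)/(g - 6)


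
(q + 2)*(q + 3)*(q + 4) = q^3 + 9*q^2 + 26*q + 24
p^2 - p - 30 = (p - 6)*(p + 5)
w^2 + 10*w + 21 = (w + 3)*(w + 7)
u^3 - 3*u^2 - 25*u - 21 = (u - 7)*(u + 1)*(u + 3)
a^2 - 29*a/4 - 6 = (a - 8)*(a + 3/4)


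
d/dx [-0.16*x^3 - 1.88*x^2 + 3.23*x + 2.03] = -0.48*x^2 - 3.76*x + 3.23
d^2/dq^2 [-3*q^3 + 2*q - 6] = -18*q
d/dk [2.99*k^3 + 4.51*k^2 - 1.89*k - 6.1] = 8.97*k^2 + 9.02*k - 1.89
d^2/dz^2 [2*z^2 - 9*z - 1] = 4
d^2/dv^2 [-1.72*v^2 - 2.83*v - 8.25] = -3.44000000000000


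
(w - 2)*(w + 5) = w^2 + 3*w - 10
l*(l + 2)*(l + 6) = l^3 + 8*l^2 + 12*l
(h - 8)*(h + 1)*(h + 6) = h^3 - h^2 - 50*h - 48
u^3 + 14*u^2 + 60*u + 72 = (u + 2)*(u + 6)^2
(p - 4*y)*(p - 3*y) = p^2 - 7*p*y + 12*y^2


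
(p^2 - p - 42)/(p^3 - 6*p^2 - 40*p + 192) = (p - 7)/(p^2 - 12*p + 32)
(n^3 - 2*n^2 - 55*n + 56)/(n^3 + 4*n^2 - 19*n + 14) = (n - 8)/(n - 2)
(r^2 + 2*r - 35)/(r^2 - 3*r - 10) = (r + 7)/(r + 2)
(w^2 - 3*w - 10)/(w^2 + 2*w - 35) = (w + 2)/(w + 7)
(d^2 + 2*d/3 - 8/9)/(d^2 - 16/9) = (3*d - 2)/(3*d - 4)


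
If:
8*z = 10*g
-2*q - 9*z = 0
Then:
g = 4*z/5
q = -9*z/2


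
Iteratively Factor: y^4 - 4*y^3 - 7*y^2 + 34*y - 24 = (y - 2)*(y^3 - 2*y^2 - 11*y + 12) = (y - 4)*(y - 2)*(y^2 + 2*y - 3) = (y - 4)*(y - 2)*(y - 1)*(y + 3)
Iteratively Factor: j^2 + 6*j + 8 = (j + 4)*(j + 2)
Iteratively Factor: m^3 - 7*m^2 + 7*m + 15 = (m - 5)*(m^2 - 2*m - 3) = (m - 5)*(m + 1)*(m - 3)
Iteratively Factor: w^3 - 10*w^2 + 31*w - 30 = (w - 3)*(w^2 - 7*w + 10) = (w - 5)*(w - 3)*(w - 2)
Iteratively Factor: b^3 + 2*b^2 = (b + 2)*(b^2) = b*(b + 2)*(b)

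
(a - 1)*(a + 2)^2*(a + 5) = a^4 + 8*a^3 + 15*a^2 - 4*a - 20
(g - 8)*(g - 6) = g^2 - 14*g + 48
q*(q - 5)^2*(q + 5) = q^4 - 5*q^3 - 25*q^2 + 125*q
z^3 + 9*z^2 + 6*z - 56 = (z - 2)*(z + 4)*(z + 7)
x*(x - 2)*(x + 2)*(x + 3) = x^4 + 3*x^3 - 4*x^2 - 12*x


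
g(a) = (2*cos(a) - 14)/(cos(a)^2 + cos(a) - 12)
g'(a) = (2*sin(a)*cos(a) + sin(a))*(2*cos(a) - 14)/(cos(a)^2 + cos(a) - 12)^2 - 2*sin(a)/(cos(a)^2 + cos(a) - 12) = 2*(cos(a)^2 - 14*cos(a) + 5)*sin(a)/(cos(a)^2 + cos(a) - 12)^2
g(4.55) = 1.18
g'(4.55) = -0.10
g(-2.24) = 1.25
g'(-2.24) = -0.15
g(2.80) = 1.32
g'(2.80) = 0.09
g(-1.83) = 1.19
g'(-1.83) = -0.11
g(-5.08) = 1.15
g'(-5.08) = 0.00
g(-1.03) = 1.16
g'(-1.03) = 0.03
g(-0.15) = 1.20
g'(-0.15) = 0.02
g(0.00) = 1.20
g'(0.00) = 0.00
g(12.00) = 1.18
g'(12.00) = 0.06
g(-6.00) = 1.19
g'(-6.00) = -0.04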